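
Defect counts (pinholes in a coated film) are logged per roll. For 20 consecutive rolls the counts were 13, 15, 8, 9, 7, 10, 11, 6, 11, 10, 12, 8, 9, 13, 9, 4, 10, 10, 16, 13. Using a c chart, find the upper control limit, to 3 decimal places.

c̄ = (13 + 15 + 8 + 9 + 7 + 10 + 11 + 6 + 11 + 10 + 12 + 8 + 9 + 13 + 9 + 4 + 10 + 10 + 16 + 13) / 20 = 204 / 20 = 10.2000
UCL = c̄ + 3√c̄ = 10.2000 + 3 × √10.2000 = 10.2000 + 3 × 3.1937 = 19.7812

19.781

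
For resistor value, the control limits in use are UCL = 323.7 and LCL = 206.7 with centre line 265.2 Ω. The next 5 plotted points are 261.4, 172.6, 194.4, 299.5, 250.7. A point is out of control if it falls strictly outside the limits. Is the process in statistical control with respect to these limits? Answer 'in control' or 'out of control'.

out of control

Compare each point to [206.7, 323.7]: sample 2 = 172.6 < LCL; sample 3 = 194.4 < LCL.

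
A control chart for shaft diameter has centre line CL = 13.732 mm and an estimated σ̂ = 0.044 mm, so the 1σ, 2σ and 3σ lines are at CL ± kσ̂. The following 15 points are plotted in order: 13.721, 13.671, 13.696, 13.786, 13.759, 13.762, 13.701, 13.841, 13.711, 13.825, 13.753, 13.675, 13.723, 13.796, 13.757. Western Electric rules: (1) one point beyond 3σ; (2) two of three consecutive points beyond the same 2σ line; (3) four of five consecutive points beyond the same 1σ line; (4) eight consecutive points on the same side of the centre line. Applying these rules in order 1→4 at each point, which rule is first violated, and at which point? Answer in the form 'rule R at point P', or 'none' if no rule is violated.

Zone of each point (C = within 1σ̂, B = 1σ̂–2σ̂, A = 2σ̂–3σ̂, * = beyond 3σ̂; sign = side of CL): 1:-C, 2:-B, 3:-C, 4:+B, 5:+C, 6:+C, 7:-C, 8:+A, 9:-C, 10:+A, 11:+C, 12:-B, 13:-C, 14:+B, 15:+C
Rule 2 (two of three consecutive points beyond the same 2σ limit) is satisfied at point 10.

rule 2 at point 10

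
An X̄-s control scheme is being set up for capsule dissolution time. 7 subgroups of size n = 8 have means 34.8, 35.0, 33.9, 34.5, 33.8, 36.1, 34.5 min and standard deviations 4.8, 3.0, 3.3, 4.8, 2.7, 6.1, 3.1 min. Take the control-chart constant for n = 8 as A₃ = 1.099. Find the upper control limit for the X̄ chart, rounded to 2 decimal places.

X̄̄ = (34.8 + 35.0 + 33.9 + 34.5 + 33.8 + 36.1 + 34.5) / 7 = 34.6571
s̄ = (4.8 + 3.0 + 3.3 + 4.8 + 2.7 + 6.1 + 3.1) / 7 = 3.9714
UCL = X̄̄ + A₃·s̄ = 34.6571 + 1.099 × 3.9714 = 39.0217

39.02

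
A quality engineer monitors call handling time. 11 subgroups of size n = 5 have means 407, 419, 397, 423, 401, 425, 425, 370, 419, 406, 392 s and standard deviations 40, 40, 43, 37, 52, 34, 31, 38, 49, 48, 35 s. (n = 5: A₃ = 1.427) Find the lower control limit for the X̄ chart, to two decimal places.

349.65

X̄̄ = (407 + 419 + 397 + 423 + 401 + 425 + 425 + 370 + 419 + 406 + 392) / 11 = 407.6364
s̄ = (40 + 40 + 43 + 37 + 52 + 34 + 31 + 38 + 49 + 48 + 35) / 11 = 40.6364
LCL = X̄̄ − A₃·s̄ = 407.6364 − 1.427 × 40.6364 = 349.6483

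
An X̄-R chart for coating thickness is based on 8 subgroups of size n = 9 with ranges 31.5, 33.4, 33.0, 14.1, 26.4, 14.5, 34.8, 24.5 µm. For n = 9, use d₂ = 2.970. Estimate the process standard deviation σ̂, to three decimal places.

8.931

R̄ = (31.5 + 33.4 + 33.0 + 14.1 + 26.4 + 14.5 + 34.8 + 24.5) / 8 = 26.5250
σ̂ = R̄ / d₂ = 26.5250 / 2.970 = 8.9310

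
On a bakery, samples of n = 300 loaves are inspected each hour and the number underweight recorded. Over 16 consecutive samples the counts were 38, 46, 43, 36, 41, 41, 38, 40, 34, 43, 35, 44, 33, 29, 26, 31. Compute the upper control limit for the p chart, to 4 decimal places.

p̄ = Σdᵢ / (k·n) = 598 / (16 × 300) = 0.12458
UCL = p̄ + 3·√(p̄(1−p̄)/n) = 0.12458 + 3 × √(0.12458×0.87542/300) = 0.12458 + 3 × 0.01907 = 0.18178

0.1818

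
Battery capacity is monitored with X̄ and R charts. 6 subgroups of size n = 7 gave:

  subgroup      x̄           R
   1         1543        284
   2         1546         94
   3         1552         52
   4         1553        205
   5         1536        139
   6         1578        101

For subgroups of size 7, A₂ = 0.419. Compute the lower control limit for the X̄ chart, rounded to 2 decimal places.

1490.23

X̄̄ = (1543 + 1546 + 1552 + 1553 + 1536 + 1578) / 6 = 9308.0000 / 6 = 1551.3333
R̄ = (284 + 94 + 52 + 205 + 139 + 101) / 6 = 875.0000 / 6 = 145.8333
LCL = X̄̄ − A₂·R̄ = 1551.3333 − 0.419 × 145.8333 = 1490.2292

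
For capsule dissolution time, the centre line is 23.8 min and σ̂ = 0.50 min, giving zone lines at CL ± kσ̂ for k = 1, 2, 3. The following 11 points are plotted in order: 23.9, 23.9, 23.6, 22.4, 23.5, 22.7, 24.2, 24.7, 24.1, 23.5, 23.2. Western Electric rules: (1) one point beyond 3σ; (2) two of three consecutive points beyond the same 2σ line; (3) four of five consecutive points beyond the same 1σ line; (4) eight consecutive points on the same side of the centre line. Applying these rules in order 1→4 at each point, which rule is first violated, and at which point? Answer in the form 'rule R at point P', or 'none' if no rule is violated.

Zone of each point (C = within 1σ̂, B = 1σ̂–2σ̂, A = 2σ̂–3σ̂, * = beyond 3σ̂; sign = side of CL): 1:+C, 2:+C, 3:-C, 4:-A, 5:-C, 6:-A, 7:+C, 8:+B, 9:+C, 10:-C, 11:-B
Rule 2 (two of three consecutive points beyond the same 2σ limit) is satisfied at point 6.

rule 2 at point 6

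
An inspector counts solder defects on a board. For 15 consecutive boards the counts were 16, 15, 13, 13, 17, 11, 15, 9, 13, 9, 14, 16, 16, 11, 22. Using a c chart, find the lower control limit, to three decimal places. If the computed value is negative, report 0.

2.775

c̄ = (16 + 15 + 13 + 13 + 17 + 11 + 15 + 9 + 13 + 9 + 14 + 16 + 16 + 11 + 22) / 15 = 210 / 15 = 14.0000
LCL = c̄ − 3√c̄ = 14.0000 − 3 × 3.7417 = 2.7750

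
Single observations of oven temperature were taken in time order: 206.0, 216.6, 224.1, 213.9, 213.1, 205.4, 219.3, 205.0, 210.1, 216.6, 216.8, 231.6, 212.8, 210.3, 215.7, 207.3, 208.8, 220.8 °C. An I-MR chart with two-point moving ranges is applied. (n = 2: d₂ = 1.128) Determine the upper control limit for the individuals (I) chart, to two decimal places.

236.06

X̄ = (206.0 + 216.6 + 224.1 + 213.9 + 213.1 + 205.4 + 219.3 + 205.0 + 210.1 + 216.6 + 216.8 + 231.6 + 212.8 + 210.3 + 215.7 + 207.3 + 208.8 + 220.8) / 18 = 214.1222
Moving ranges: 10.6, 7.5, 10.2, 0.8, 7.7, 13.9, 14.3, 5.1, 6.5, 0.2, 14.8, 18.8, 2.5, 5.4, 8.4, 1.5, 12.0; M̄R̄ = 140.2000 / 17 = 8.2471
UCL = X̄ + 3·M̄R̄/d₂ = 214.1222 + 3 × 8.2471 / 1.128 = 236.0559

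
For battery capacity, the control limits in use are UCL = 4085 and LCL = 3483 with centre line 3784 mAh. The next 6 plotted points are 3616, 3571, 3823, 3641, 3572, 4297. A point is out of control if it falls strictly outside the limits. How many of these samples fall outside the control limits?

Compare each point to [3483, 4085]: sample 6 = 4297 > UCL.

1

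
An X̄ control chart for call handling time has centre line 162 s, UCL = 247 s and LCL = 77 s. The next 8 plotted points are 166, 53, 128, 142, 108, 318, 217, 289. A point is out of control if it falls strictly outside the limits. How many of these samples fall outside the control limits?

Compare each point to [77, 247]: sample 2 = 53 < LCL; sample 6 = 318 > UCL; sample 8 = 289 > UCL.

3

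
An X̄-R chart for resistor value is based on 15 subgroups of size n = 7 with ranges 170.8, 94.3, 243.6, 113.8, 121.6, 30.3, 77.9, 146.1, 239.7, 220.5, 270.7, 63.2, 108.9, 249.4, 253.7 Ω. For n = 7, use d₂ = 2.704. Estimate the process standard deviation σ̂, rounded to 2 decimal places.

59.28

R̄ = (170.8 + 94.3 + 243.6 + 113.8 + 121.6 + 30.3 + 77.9 + 146.1 + 239.7 + 220.5 + 270.7 + 63.2 + 108.9 + 249.4 + 253.7) / 15 = 160.3000
σ̂ = R̄ / d₂ = 160.3000 / 2.704 = 59.2825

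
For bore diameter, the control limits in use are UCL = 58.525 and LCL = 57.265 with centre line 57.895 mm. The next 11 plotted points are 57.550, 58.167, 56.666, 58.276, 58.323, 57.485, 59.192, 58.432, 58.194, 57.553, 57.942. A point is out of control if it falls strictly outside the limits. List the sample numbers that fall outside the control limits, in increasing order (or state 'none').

Compare each point to [57.265, 58.525]: sample 3 = 56.666 < LCL; sample 7 = 59.192 > UCL.

3, 7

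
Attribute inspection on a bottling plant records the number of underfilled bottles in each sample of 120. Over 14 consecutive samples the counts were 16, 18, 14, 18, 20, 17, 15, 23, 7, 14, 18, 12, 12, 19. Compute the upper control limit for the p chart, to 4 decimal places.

p̄ = Σdᵢ / (k·n) = 223 / (14 × 120) = 0.13274
UCL = p̄ + 3·√(p̄(1−p̄)/n) = 0.13274 + 3 × √(0.13274×0.86726/120) = 0.13274 + 3 × 0.03097 = 0.22566

0.2257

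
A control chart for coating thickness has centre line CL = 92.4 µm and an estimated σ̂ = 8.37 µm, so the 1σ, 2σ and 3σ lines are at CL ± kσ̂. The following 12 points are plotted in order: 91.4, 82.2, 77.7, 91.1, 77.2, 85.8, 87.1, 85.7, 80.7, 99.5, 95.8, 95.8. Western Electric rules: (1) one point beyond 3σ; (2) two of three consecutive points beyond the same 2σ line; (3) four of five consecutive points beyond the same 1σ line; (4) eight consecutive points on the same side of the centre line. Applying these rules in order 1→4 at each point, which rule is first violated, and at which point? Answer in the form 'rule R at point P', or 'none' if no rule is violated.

Zone of each point (C = within 1σ̂, B = 1σ̂–2σ̂, A = 2σ̂–3σ̂, * = beyond 3σ̂; sign = side of CL): 1:-C, 2:-B, 3:-B, 4:-C, 5:-B, 6:-C, 7:-C, 8:-C, 9:-B, 10:+C, 11:+C, 12:+C
Rule 4 (eight consecutive points on the same side of the centre line) is satisfied at point 8.

rule 4 at point 8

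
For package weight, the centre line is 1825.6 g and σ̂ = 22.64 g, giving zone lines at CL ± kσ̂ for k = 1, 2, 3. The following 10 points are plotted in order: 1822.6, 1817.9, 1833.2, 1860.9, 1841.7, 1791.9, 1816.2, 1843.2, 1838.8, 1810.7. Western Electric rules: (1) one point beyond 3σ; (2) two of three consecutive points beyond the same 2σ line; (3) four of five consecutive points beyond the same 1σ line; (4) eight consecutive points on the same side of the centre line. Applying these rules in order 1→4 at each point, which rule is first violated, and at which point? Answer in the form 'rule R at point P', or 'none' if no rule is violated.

none

Zone of each point (C = within 1σ̂, B = 1σ̂–2σ̂, A = 2σ̂–3σ̂, * = beyond 3σ̂; sign = side of CL): 1:-C, 2:-C, 3:+C, 4:+B, 5:+C, 6:-B, 7:-C, 8:+C, 9:+C, 10:-C
No rule fires across all 10 points.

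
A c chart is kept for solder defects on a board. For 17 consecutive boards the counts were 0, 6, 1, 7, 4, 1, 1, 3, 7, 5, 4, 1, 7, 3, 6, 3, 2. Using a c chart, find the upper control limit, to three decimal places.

9.271

c̄ = (0 + 6 + 1 + 7 + 4 + 1 + 1 + 3 + 7 + 5 + 4 + 1 + 7 + 3 + 6 + 3 + 2) / 17 = 61 / 17 = 3.5882
UCL = c̄ + 3√c̄ = 3.5882 + 3 × √3.5882 = 3.5882 + 3 × 1.8943 = 9.2710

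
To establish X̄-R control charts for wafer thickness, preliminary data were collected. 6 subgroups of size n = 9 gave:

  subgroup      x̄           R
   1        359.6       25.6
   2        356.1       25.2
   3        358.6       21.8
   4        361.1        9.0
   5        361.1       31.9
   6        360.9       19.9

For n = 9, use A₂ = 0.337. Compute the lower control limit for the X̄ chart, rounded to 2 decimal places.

352.07

X̄̄ = (359.6 + 356.1 + 358.6 + 361.1 + 361.1 + 360.9) / 6 = 2157.4000 / 6 = 359.5667
R̄ = (25.6 + 25.2 + 21.8 + 9.0 + 31.9 + 19.9) / 6 = 133.4000 / 6 = 22.2333
LCL = X̄̄ − A₂·R̄ = 359.5667 − 0.337 × 22.2333 = 352.0740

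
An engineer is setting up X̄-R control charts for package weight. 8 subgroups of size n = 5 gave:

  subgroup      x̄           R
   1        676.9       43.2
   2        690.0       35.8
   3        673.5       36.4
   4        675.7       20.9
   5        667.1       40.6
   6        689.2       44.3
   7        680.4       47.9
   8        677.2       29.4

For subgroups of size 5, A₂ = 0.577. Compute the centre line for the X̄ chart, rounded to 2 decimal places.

678.75

X̄̄ = (676.9 + 690.0 + 673.5 + 675.7 + 667.1 + 689.2 + 680.4 + 677.2) / 8 = 5430.0000 / 8 = 678.7500
CL = X̄̄ = 678.7500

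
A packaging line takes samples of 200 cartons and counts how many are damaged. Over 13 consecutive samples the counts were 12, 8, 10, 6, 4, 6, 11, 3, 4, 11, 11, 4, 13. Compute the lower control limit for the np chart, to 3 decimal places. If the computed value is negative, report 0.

0.000

p̄ = Σdᵢ / (k·n) = 103 / (13 × 200) = 0.03962
LCL = np̄ − 3·√(np̄(1−p̄)) = 7.9231 − 3 × 2.7585 = -0.3524 → 0 (negative, so LCL = 0)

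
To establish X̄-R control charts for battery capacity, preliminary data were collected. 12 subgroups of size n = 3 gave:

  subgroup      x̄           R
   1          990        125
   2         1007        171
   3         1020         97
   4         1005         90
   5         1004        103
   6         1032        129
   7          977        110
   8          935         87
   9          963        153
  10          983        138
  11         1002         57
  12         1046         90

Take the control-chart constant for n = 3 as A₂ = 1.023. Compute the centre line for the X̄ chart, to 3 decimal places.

997.000

X̄̄ = (990 + 1007 + 1020 + 1005 + 1004 + 1032 + 977 + 935 + 963 + 983 + 1002 + 1046) / 12 = 11964.0000 / 12 = 997.0000
CL = X̄̄ = 997.0000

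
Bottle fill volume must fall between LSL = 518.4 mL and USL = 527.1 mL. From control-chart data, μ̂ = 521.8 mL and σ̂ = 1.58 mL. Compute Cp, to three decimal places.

Cp = (USL − LSL) / (6σ̂) = (527.1 − 518.4) / (6 × 1.58) = 8.7000 / 9.4800 = 0.9177

0.918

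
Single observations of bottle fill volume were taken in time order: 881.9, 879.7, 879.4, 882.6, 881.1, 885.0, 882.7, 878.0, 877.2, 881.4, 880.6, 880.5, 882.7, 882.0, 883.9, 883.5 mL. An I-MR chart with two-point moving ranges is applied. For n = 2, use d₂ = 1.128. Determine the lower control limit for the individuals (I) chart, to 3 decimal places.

X̄ = (881.9 + 879.7 + 879.4 + 882.6 + 881.1 + 885.0 + 882.7 + 878.0 + 877.2 + 881.4 + 880.6 + 880.5 + 882.7 + 882.0 + 883.9 + 883.5) / 16 = 881.3875
Moving ranges: 2.2, 0.3, 3.2, 1.5, 3.9, 2.3, 4.7, 0.8, 4.2, 0.8, 0.1, 2.2, 0.7, 1.9, 0.4; M̄R̄ = 29.2000 / 15 = 1.9467
LCL = X̄ − 3·M̄R̄/d₂ = 881.3875 − 3 × 1.9467 / 1.128 = 876.2102

876.210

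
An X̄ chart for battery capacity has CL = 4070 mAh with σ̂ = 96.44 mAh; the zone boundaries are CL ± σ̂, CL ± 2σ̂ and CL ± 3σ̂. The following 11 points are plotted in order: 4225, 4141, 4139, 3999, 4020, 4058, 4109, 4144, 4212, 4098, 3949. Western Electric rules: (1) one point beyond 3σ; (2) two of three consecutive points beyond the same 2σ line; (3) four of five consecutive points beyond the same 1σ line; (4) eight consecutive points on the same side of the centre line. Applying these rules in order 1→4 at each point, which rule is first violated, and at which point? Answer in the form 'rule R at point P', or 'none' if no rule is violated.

Zone of each point (C = within 1σ̂, B = 1σ̂–2σ̂, A = 2σ̂–3σ̂, * = beyond 3σ̂; sign = side of CL): 1:+B, 2:+C, 3:+C, 4:-C, 5:-C, 6:-C, 7:+C, 8:+C, 9:+B, 10:+C, 11:-B
No rule fires across all 11 points.

none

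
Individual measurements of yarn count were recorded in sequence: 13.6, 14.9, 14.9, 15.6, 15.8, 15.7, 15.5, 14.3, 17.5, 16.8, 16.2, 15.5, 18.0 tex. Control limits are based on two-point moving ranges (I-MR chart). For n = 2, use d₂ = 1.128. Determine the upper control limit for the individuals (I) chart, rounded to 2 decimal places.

X̄ = (13.6 + 14.9 + 14.9 + 15.6 + 15.8 + 15.7 + 15.5 + 14.3 + 17.5 + 16.8 + 16.2 + 15.5 + 18.0) / 13 = 15.7154
Moving ranges: 1.3, 0.0, 0.7, 0.2, 0.1, 0.2, 1.2, 3.2, 0.7, 0.6, 0.7, 2.5; M̄R̄ = 11.4000 / 12 = 0.9500
UCL = X̄ + 3·M̄R̄/d₂ = 15.7154 + 3 × 0.9500 / 1.128 = 18.2420

18.24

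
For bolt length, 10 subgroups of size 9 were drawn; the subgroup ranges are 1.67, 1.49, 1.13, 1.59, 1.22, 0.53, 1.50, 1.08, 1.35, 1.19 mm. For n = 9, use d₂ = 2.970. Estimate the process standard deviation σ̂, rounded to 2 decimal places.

0.43

R̄ = (1.67 + 1.49 + 1.13 + 1.59 + 1.22 + 0.53 + 1.50 + 1.08 + 1.35 + 1.19) / 10 = 1.2750
σ̂ = R̄ / d₂ = 1.2750 / 2.970 = 0.4293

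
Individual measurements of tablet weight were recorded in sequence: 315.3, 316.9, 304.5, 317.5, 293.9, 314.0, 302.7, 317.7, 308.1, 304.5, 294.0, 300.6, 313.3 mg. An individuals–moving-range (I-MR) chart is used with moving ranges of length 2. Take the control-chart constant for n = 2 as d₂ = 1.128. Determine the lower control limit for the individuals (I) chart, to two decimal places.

X̄ = (315.3 + 316.9 + 304.5 + 317.5 + 293.9 + 314.0 + 302.7 + 317.7 + 308.1 + 304.5 + 294.0 + 300.6 + 313.3) / 13 = 307.9231
Moving ranges: 1.6, 12.4, 13.0, 23.6, 20.1, 11.3, 15.0, 9.6, 3.6, 10.5, 6.6, 12.7; M̄R̄ = 140.0000 / 12 = 11.6667
LCL = X̄ − 3·M̄R̄/d₂ = 307.9231 − 3 × 11.6667 / 1.128 = 276.8947

276.89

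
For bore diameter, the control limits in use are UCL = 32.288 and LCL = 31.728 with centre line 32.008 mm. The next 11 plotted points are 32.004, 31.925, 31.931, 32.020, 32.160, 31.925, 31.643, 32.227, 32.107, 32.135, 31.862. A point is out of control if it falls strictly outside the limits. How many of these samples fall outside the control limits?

1

Compare each point to [31.728, 32.288]: sample 7 = 31.643 < LCL.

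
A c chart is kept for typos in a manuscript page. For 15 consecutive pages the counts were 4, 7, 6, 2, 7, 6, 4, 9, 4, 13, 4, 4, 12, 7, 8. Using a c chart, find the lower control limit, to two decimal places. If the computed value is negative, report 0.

0.00

c̄ = (4 + 7 + 6 + 2 + 7 + 6 + 4 + 9 + 4 + 13 + 4 + 4 + 12 + 7 + 8) / 15 = 97 / 15 = 6.4667
LCL = c̄ − 3√c̄ = 6.4667 − 3 × 2.5430 = -1.1622 → 0 (cannot be negative)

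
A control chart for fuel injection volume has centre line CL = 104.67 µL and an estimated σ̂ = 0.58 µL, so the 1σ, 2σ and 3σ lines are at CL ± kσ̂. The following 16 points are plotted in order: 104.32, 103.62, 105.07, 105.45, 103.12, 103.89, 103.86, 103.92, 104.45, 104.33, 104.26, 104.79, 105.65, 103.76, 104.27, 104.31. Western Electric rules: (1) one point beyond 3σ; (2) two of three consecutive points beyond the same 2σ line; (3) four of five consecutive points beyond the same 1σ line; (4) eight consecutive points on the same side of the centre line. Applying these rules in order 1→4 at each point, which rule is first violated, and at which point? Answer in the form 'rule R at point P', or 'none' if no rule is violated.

Zone of each point (C = within 1σ̂, B = 1σ̂–2σ̂, A = 2σ̂–3σ̂, * = beyond 3σ̂; sign = side of CL): 1:-C, 2:-B, 3:+C, 4:+B, 5:-A, 6:-B, 7:-B, 8:-B, 9:-C, 10:-C, 11:-C, 12:+C, 13:+B, 14:-B, 15:-C, 16:-C
Rule 3 (four of five consecutive points beyond the same 1σ limit) is satisfied at point 8.

rule 3 at point 8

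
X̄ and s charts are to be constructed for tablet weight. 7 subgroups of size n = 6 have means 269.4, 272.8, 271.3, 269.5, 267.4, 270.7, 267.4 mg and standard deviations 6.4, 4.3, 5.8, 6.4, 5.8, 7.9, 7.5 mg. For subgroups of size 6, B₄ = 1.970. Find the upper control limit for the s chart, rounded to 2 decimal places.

12.41

s̄ = (6.4 + 4.3 + 5.8 + 6.4 + 5.8 + 7.9 + 7.5) / 7 = 6.3000
UCL_s = B₄·s̄ = 1.970 × 6.3000 = 12.4110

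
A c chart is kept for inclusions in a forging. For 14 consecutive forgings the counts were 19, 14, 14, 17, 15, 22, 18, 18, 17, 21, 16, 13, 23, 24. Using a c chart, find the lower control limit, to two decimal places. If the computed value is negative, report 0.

5.23

c̄ = (19 + 14 + 14 + 17 + 15 + 22 + 18 + 18 + 17 + 21 + 16 + 13 + 23 + 24) / 14 = 251 / 14 = 17.9286
LCL = c̄ − 3√c̄ = 17.9286 − 3 × 4.2342 = 5.2259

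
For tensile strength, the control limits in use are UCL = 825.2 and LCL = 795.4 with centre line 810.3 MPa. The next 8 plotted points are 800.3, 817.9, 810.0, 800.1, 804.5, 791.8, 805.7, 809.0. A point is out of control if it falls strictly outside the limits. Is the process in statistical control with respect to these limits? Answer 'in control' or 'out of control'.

out of control

Compare each point to [795.4, 825.2]: sample 6 = 791.8 < LCL.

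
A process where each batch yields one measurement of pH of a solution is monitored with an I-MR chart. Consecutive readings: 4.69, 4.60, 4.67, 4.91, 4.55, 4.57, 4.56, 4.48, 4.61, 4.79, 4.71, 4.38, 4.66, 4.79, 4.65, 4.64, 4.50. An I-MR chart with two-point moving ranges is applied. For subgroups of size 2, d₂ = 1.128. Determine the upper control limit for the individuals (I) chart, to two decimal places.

X̄ = (4.69 + 4.60 + 4.67 + 4.91 + 4.55 + 4.57 + 4.56 + 4.48 + 4.61 + 4.79 + 4.71 + 4.38 + 4.66 + 4.79 + 4.65 + 4.64 + 4.50) / 17 = 4.6329
Moving ranges: 0.09, 0.07, 0.24, 0.36, 0.02, 0.01, 0.08, 0.13, 0.18, 0.08, 0.33, 0.28, 0.13, 0.14, 0.01, 0.14; M̄R̄ = 2.2900 / 16 = 0.1431
UCL = X̄ + 3·M̄R̄/d₂ = 4.6329 + 3 × 0.1431 / 1.128 = 5.0136

5.01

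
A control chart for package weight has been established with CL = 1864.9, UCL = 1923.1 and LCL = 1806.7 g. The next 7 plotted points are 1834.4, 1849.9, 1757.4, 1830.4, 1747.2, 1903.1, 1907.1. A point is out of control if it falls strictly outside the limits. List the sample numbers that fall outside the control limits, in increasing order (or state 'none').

Compare each point to [1806.7, 1923.1]: sample 3 = 1757.4 < LCL; sample 5 = 1747.2 < LCL.

3, 5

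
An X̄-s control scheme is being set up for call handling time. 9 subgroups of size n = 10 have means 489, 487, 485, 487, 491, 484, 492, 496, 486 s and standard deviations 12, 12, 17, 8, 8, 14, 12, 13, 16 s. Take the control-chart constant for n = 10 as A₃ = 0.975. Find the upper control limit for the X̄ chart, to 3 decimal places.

X̄̄ = (489 + 487 + 485 + 487 + 491 + 484 + 492 + 496 + 486) / 9 = 488.5556
s̄ = (12 + 12 + 17 + 8 + 8 + 14 + 12 + 13 + 16) / 9 = 12.4444
UCL = X̄̄ + A₃·s̄ = 488.5556 + 0.975 × 12.4444 = 500.6889

500.689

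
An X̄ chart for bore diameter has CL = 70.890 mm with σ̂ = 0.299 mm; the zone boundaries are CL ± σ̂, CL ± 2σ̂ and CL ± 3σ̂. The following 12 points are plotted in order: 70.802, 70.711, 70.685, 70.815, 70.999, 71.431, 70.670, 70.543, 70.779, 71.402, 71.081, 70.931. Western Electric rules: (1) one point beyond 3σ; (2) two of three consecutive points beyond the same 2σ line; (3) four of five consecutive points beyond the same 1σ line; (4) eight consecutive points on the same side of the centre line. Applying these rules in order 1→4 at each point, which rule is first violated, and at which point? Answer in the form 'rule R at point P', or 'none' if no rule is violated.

none

Zone of each point (C = within 1σ̂, B = 1σ̂–2σ̂, A = 2σ̂–3σ̂, * = beyond 3σ̂; sign = side of CL): 1:-C, 2:-C, 3:-C, 4:-C, 5:+C, 6:+B, 7:-C, 8:-B, 9:-C, 10:+B, 11:+C, 12:+C
No rule fires across all 12 points.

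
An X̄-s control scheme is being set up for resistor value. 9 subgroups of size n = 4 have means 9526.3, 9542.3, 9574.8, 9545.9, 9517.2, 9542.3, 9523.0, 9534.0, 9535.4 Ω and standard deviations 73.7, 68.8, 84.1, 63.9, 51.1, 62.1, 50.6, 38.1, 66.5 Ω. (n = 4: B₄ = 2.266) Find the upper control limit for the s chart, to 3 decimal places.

140.719

s̄ = (73.7 + 68.8 + 84.1 + 63.9 + 51.1 + 62.1 + 50.6 + 38.1 + 66.5) / 9 = 62.1000
UCL_s = B₄·s̄ = 2.266 × 62.1000 = 140.7186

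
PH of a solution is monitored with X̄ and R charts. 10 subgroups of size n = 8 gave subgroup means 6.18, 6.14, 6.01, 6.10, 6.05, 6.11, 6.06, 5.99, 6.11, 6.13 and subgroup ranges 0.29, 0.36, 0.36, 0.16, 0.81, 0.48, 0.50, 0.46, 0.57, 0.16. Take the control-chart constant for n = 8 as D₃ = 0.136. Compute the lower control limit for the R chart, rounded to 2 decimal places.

R̄ = (0.29 + 0.36 + 0.36 + 0.16 + 0.81 + 0.48 + 0.50 + 0.46 + 0.57 + 0.16) / 10 = 4.1500 / 10 = 0.4150
LCL_R = D₃·R̄ = 0.136 × 0.4150 = 0.0564

0.06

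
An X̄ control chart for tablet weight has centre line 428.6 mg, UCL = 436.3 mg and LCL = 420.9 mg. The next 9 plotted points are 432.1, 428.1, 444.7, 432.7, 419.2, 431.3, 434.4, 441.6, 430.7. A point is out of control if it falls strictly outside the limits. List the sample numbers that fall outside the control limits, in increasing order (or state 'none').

Compare each point to [420.9, 436.3]: sample 3 = 444.7 > UCL; sample 5 = 419.2 < LCL; sample 8 = 441.6 > UCL.

3, 5, 8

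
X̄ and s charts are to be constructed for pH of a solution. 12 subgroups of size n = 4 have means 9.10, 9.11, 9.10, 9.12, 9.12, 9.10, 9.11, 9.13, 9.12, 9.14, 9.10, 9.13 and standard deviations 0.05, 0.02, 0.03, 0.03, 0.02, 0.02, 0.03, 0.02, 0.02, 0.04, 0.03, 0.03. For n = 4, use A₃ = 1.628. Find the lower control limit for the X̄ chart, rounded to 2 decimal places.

X̄̄ = (9.10 + 9.11 + 9.10 + 9.12 + 9.12 + 9.10 + 9.11 + 9.13 + 9.12 + 9.14 + 9.10 + 9.13) / 12 = 9.1150
s̄ = (0.05 + 0.02 + 0.03 + 0.03 + 0.02 + 0.02 + 0.03 + 0.02 + 0.02 + 0.04 + 0.03 + 0.03) / 12 = 0.0283
LCL = X̄̄ − A₃·s̄ = 9.1150 − 1.628 × 0.0283 = 9.0689

9.07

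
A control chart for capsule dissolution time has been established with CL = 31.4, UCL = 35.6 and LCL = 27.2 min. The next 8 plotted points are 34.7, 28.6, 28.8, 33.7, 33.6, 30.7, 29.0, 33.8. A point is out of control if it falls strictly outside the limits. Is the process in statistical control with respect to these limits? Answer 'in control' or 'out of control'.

All 8 points lie within [27.2, 35.6].

in control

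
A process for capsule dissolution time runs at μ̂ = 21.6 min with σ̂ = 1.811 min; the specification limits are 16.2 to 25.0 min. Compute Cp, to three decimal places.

0.810

Cp = (USL − LSL) / (6σ̂) = (25.0 − 16.2) / (6 × 1.811) = 8.8000 / 10.8660 = 0.8099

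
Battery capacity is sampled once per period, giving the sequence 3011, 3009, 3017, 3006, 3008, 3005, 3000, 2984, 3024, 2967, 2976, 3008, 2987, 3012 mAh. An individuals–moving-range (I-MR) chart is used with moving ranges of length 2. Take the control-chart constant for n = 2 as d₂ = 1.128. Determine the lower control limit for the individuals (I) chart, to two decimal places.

2953.74

X̄ = (3011 + 3009 + 3017 + 3006 + 3008 + 3005 + 3000 + 2984 + 3024 + 2967 + 2976 + 3008 + 2987 + 3012) / 14 = 3001.0000
Moving ranges: 2, 8, 11, 2, 3, 5, 16, 40, 57, 9, 32, 21, 25; M̄R̄ = 231.0000 / 13 = 17.7692
LCL = X̄ − 3·M̄R̄/d₂ = 3001.0000 − 3 × 17.7692 / 1.128 = 2953.7414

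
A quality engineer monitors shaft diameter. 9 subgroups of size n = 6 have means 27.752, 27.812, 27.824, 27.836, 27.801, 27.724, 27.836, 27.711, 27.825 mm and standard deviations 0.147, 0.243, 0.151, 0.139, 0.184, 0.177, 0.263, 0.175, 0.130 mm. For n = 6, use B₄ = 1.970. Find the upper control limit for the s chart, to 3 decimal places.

s̄ = (0.147 + 0.243 + 0.151 + 0.139 + 0.184 + 0.177 + 0.263 + 0.175 + 0.130) / 9 = 0.1788
UCL_s = B₄·s̄ = 1.970 × 0.1788 = 0.3522

0.352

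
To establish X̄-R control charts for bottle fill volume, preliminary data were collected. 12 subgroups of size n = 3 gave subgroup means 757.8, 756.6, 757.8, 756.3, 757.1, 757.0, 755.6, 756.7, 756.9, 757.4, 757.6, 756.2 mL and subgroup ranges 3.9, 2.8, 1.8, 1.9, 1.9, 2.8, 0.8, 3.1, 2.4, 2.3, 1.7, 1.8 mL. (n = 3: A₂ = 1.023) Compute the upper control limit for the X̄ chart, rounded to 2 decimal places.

X̄̄ = (757.8 + 756.6 + 757.8 + 756.3 + 757.1 + 757.0 + 755.6 + 756.7 + 756.9 + 757.4 + 757.6 + 756.2) / 12 = 9083.0000 / 12 = 756.9167
R̄ = (3.9 + 2.8 + 1.8 + 1.9 + 1.9 + 2.8 + 0.8 + 3.1 + 2.4 + 2.3 + 1.7 + 1.8) / 12 = 27.2000 / 12 = 2.2667
UCL = X̄̄ + A₂·R̄ = 756.9167 + 1.023 × 2.2667 = 759.2355

759.24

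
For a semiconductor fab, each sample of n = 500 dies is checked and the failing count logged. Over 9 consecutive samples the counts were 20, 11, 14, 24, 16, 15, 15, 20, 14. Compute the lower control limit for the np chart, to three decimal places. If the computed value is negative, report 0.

p̄ = Σdᵢ / (k·n) = 149 / (9 × 500) = 0.03311
LCL = np̄ − 3·√(np̄(1−p̄)) = 16.5556 − 3 × 4.0009 = 4.5528

4.553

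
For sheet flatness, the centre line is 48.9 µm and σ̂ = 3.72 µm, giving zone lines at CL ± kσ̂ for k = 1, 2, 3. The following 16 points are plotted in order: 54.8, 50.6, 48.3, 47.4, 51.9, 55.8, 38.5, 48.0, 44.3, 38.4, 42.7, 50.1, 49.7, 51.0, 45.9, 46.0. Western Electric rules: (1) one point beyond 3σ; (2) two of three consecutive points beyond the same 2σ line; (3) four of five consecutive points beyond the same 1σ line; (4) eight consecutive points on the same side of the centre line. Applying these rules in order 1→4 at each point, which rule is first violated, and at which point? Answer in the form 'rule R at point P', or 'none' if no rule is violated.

Zone of each point (C = within 1σ̂, B = 1σ̂–2σ̂, A = 2σ̂–3σ̂, * = beyond 3σ̂; sign = side of CL): 1:+B, 2:+C, 3:-C, 4:-C, 5:+C, 6:+B, 7:-A, 8:-C, 9:-B, 10:-A, 11:-B, 12:+C, 13:+C, 14:+C, 15:-C, 16:-C
Rule 3 (four of five consecutive points beyond the same 1σ limit) is satisfied at point 11.

rule 3 at point 11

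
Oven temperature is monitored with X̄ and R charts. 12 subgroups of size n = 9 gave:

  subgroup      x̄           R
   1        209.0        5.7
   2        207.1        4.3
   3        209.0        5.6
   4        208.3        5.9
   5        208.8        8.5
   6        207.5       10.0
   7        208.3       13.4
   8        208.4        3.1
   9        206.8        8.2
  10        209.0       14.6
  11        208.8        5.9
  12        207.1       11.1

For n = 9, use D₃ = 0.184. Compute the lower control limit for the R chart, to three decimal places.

1.477

R̄ = (5.7 + 4.3 + 5.6 + 5.9 + 8.5 + 10.0 + 13.4 + 3.1 + 8.2 + 14.6 + 5.9 + 11.1) / 12 = 96.3000 / 12 = 8.0250
LCL_R = D₃·R̄ = 0.184 × 8.0250 = 1.4766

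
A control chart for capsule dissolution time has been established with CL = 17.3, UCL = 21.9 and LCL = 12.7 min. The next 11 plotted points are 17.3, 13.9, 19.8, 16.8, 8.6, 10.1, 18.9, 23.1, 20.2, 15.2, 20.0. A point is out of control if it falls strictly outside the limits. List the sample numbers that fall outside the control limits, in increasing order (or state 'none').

5, 6, 8

Compare each point to [12.7, 21.9]: sample 5 = 8.6 < LCL; sample 6 = 10.1 < LCL; sample 8 = 23.1 > UCL.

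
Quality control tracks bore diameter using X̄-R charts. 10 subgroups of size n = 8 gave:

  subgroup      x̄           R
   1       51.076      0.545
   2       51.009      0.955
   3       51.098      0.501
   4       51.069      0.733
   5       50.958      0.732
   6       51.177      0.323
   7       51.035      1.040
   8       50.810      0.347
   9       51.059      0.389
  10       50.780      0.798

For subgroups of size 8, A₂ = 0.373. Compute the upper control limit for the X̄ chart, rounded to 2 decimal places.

X̄̄ = (51.076 + 51.009 + 51.098 + 51.069 + 50.958 + 51.177 + 51.035 + 50.810 + 51.059 + 50.780) / 10 = 510.0710 / 10 = 51.0071
R̄ = (0.545 + 0.955 + 0.501 + 0.733 + 0.732 + 0.323 + 1.040 + 0.347 + 0.389 + 0.798) / 10 = 6.3630 / 10 = 0.6363
UCL = X̄̄ + A₂·R̄ = 51.0071 + 0.373 × 0.6363 = 51.2444

51.24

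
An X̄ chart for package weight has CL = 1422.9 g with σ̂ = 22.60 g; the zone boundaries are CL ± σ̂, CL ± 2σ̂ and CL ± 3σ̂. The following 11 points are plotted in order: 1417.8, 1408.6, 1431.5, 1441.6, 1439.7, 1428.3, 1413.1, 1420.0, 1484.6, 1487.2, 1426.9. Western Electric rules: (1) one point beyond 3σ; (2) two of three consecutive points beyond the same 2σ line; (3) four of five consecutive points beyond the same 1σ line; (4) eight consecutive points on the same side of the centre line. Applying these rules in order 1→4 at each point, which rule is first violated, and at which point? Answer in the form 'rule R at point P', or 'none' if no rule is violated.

rule 2 at point 10

Zone of each point (C = within 1σ̂, B = 1σ̂–2σ̂, A = 2σ̂–3σ̂, * = beyond 3σ̂; sign = side of CL): 1:-C, 2:-C, 3:+C, 4:+C, 5:+C, 6:+C, 7:-C, 8:-C, 9:+A, 10:+A, 11:+C
Rule 2 (two of three consecutive points beyond the same 2σ limit) is satisfied at point 10.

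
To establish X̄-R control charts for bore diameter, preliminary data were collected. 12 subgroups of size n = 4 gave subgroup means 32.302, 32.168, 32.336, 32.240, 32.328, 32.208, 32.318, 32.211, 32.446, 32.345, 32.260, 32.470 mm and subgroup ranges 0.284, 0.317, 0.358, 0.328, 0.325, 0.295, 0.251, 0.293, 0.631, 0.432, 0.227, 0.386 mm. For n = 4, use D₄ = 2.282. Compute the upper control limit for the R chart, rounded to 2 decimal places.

0.78

R̄ = (0.284 + 0.317 + 0.358 + 0.328 + 0.325 + 0.295 + 0.251 + 0.293 + 0.631 + 0.432 + 0.227 + 0.386) / 12 = 4.1270 / 12 = 0.3439
UCL_R = D₄·R̄ = 2.282 × 0.3439 = 0.7848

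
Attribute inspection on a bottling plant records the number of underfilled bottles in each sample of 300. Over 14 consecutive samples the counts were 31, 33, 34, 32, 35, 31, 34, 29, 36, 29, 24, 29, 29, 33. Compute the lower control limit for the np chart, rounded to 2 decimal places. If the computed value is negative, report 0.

p̄ = Σdᵢ / (k·n) = 439 / (14 × 300) = 0.10452
LCL = np̄ − 3·√(np̄(1−p̄)) = 31.3571 − 3 × 5.2990 = 15.4601

15.46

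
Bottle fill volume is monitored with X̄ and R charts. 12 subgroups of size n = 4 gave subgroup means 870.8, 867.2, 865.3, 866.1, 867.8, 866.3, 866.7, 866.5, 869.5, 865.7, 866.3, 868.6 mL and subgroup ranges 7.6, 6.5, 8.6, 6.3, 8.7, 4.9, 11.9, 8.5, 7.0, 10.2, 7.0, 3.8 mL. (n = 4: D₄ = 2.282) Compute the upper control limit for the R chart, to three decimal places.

R̄ = (7.6 + 6.5 + 8.6 + 6.3 + 8.7 + 4.9 + 11.9 + 8.5 + 7.0 + 10.2 + 7.0 + 3.8) / 12 = 91.0000 / 12 = 7.5833
UCL_R = D₄·R̄ = 2.282 × 7.5833 = 17.3052

17.305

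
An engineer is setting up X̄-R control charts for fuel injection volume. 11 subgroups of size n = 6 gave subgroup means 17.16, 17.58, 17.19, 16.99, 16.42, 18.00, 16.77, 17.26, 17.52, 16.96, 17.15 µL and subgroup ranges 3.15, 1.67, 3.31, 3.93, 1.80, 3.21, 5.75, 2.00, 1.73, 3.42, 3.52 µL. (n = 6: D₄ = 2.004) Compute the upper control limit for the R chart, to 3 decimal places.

R̄ = (3.15 + 1.67 + 3.31 + 3.93 + 1.80 + 3.21 + 5.75 + 2.00 + 1.73 + 3.42 + 3.52) / 11 = 33.4900 / 11 = 3.0445
UCL_R = D₄·R̄ = 2.004 × 3.0445 = 6.1013

6.101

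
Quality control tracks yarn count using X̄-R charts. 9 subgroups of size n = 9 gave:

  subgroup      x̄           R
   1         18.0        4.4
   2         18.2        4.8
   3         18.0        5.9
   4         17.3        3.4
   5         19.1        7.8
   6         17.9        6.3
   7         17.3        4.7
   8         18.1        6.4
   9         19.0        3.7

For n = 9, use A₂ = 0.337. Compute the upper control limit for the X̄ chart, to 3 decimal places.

X̄̄ = (18.0 + 18.2 + 18.0 + 17.3 + 19.1 + 17.9 + 17.3 + 18.1 + 19.0) / 9 = 162.9000 / 9 = 18.1000
R̄ = (4.4 + 4.8 + 5.9 + 3.4 + 7.8 + 6.3 + 4.7 + 6.4 + 3.7) / 9 = 47.4000 / 9 = 5.2667
UCL = X̄̄ + A₂·R̄ = 18.1000 + 0.337 × 5.2667 = 19.8749

19.875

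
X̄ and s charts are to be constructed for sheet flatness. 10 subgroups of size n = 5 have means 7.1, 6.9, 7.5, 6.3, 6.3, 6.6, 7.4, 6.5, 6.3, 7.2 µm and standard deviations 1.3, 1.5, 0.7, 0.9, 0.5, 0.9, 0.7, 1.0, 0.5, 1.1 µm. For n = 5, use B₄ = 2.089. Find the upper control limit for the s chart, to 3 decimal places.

s̄ = (1.3 + 1.5 + 0.7 + 0.9 + 0.5 + 0.9 + 0.7 + 1.0 + 0.5 + 1.1) / 10 = 0.9100
UCL_s = B₄·s̄ = 2.089 × 0.9100 = 1.9010

1.901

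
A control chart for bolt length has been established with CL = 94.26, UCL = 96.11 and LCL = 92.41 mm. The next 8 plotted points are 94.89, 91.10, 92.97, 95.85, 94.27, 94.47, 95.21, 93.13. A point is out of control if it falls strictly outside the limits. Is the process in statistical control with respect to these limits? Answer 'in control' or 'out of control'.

out of control

Compare each point to [92.41, 96.11]: sample 2 = 91.10 < LCL.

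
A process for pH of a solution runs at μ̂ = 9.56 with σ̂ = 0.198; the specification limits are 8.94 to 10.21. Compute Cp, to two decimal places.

1.07

Cp = (USL − LSL) / (6σ̂) = (10.21 − 8.94) / (6 × 0.198) = 1.2700 / 1.1880 = 1.0690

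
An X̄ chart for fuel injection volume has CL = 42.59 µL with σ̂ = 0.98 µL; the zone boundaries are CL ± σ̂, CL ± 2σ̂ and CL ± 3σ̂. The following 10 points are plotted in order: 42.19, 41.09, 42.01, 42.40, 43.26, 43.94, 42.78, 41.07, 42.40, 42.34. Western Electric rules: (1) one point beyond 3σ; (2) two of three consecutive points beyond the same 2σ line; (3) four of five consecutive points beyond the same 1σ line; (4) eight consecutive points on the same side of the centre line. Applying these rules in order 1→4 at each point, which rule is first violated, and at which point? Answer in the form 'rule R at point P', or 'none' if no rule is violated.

Zone of each point (C = within 1σ̂, B = 1σ̂–2σ̂, A = 2σ̂–3σ̂, * = beyond 3σ̂; sign = side of CL): 1:-C, 2:-B, 3:-C, 4:-C, 5:+C, 6:+B, 7:+C, 8:-B, 9:-C, 10:-C
No rule fires across all 10 points.

none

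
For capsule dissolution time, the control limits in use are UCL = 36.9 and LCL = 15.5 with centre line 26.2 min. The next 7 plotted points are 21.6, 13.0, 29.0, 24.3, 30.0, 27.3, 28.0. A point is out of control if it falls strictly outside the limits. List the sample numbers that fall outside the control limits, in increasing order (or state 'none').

2

Compare each point to [15.5, 36.9]: sample 2 = 13.0 < LCL.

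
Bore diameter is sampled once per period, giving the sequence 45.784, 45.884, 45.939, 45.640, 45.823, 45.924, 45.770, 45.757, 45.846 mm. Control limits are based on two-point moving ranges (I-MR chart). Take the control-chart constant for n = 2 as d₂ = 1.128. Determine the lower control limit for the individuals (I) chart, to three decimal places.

X̄ = (45.784 + 45.884 + 45.939 + 45.640 + 45.823 + 45.924 + 45.770 + 45.757 + 45.846) / 9 = 45.8186
Moving ranges: 0.100, 0.055, 0.299, 0.183, 0.101, 0.154, 0.013, 0.089; M̄R̄ = 0.9940 / 8 = 0.1242
LCL = X̄ − 3·M̄R̄/d₂ = 45.8186 − 3 × 0.1242 / 1.128 = 45.4881

45.488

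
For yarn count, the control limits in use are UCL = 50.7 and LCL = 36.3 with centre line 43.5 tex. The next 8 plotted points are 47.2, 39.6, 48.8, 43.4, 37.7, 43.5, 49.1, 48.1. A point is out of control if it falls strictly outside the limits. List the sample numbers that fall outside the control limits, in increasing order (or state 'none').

none

All 8 points lie within [36.3, 50.7].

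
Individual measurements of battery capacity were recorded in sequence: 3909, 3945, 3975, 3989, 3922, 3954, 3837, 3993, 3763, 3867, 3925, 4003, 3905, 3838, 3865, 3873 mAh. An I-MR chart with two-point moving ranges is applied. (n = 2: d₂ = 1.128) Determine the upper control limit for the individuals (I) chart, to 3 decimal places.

4109.124

X̄ = (3909 + 3945 + 3975 + 3989 + 3922 + 3954 + 3837 + 3993 + 3763 + 3867 + 3925 + 4003 + 3905 + 3838 + 3865 + 3873) / 16 = 3910.1875
Moving ranges: 36, 30, 14, 67, 32, 117, 156, 230, 104, 58, 78, 98, 67, 27, 8; M̄R̄ = 1122.0000 / 15 = 74.8000
UCL = X̄ + 3·M̄R̄/d₂ = 3910.1875 + 3 × 74.8000 / 1.128 = 4109.1237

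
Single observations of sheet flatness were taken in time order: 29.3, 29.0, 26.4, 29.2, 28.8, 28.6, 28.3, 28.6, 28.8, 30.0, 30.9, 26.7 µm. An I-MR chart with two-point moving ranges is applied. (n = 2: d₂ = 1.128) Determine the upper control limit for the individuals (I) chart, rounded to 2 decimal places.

31.96

X̄ = (29.3 + 29.0 + 26.4 + 29.2 + 28.8 + 28.6 + 28.3 + 28.6 + 28.8 + 30.0 + 30.9 + 26.7) / 12 = 28.7167
Moving ranges: 0.3, 2.6, 2.8, 0.4, 0.2, 0.3, 0.3, 0.2, 1.2, 0.9, 4.2; M̄R̄ = 13.4000 / 11 = 1.2182
UCL = X̄ + 3·M̄R̄/d₂ = 28.7167 + 3 × 1.2182 / 1.128 = 31.9565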